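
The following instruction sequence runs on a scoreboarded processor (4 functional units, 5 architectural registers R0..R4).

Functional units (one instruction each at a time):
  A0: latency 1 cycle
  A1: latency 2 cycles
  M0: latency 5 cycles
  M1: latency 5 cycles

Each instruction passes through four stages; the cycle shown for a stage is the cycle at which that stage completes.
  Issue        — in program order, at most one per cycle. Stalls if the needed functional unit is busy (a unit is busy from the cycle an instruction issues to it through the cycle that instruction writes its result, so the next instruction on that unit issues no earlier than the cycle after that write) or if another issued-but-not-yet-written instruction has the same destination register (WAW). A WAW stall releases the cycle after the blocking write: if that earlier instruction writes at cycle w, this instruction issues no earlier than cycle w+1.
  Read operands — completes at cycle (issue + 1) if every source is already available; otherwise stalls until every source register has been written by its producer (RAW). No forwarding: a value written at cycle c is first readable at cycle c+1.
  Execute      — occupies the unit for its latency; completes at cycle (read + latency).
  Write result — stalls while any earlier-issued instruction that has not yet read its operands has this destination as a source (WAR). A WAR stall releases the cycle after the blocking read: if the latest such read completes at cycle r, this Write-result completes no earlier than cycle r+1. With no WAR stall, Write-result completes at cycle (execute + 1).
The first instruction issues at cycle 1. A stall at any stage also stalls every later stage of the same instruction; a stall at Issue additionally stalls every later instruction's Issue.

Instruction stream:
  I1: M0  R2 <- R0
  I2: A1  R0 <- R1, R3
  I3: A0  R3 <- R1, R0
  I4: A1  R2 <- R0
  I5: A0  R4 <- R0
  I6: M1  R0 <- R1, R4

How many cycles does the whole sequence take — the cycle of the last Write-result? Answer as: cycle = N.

cycle = 20

cycle 1: I1→M0
cycle 2: I1 RO; I2→A1
cycle 3: I2 RO; I3→A0
cycle 5: I2 EX
cycle 6: I2 WR R0
cycle 7: I1 EX; I3 RO
cycle 8: I1 WR R2; I3 EX
cycle 9: I3 WR R3; I4→A1
cycle 10: I4 RO; I5→A0
cycle 11: I5 RO; I6→M1
cycle 12: I4 EX; I5 EX
cycle 13: I4 WR R2; I5 WR R4
cycle 14: I6 RO
cycle 19: I6 EX
cycle 20: I6 WR R0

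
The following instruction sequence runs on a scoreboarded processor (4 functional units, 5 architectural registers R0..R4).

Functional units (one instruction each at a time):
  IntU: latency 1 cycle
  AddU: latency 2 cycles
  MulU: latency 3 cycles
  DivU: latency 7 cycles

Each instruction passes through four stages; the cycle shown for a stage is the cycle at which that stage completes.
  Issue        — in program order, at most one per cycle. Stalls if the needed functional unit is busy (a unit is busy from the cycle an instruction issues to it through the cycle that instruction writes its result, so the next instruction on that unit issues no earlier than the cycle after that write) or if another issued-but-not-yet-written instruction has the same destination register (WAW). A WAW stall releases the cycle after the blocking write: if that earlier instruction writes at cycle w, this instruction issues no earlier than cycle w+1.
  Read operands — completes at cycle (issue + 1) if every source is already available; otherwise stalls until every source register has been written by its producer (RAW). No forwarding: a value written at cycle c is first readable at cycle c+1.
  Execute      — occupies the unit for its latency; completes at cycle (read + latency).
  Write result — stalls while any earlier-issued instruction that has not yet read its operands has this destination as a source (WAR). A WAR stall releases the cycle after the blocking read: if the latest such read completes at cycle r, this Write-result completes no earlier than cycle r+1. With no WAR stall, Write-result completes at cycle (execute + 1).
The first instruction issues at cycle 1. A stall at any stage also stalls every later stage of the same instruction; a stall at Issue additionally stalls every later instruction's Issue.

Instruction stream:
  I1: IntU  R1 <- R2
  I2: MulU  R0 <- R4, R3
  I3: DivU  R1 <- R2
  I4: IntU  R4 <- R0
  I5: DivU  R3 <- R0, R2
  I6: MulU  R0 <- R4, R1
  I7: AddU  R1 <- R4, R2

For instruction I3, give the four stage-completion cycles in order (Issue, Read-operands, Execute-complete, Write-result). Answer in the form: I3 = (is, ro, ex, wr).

c1: I1 issues→IntU
c2: I1 reads · I2 issues→MulU
c3: I1 exec-done · I2 reads
c4: I1 writes R1
c5: I3 issues→DivU
c6: I2 exec-done · I3 reads · I4 issues→IntU
c7: I2 writes R0
c8: I4 reads
c9: I4 exec-done
c10: I4 writes R4
c13: I3 exec-done
c14: I3 writes R1
c15: I5 issues→DivU
c16: I5 reads · I6 issues→MulU
c17: I6 reads · I7 issues→AddU
c18: I7 reads
c20: I6 exec-done · I7 exec-done
c21: I6 writes R0 · I7 writes R1
c23: I5 exec-done
c24: I5 writes R3

I3 = (5, 6, 13, 14)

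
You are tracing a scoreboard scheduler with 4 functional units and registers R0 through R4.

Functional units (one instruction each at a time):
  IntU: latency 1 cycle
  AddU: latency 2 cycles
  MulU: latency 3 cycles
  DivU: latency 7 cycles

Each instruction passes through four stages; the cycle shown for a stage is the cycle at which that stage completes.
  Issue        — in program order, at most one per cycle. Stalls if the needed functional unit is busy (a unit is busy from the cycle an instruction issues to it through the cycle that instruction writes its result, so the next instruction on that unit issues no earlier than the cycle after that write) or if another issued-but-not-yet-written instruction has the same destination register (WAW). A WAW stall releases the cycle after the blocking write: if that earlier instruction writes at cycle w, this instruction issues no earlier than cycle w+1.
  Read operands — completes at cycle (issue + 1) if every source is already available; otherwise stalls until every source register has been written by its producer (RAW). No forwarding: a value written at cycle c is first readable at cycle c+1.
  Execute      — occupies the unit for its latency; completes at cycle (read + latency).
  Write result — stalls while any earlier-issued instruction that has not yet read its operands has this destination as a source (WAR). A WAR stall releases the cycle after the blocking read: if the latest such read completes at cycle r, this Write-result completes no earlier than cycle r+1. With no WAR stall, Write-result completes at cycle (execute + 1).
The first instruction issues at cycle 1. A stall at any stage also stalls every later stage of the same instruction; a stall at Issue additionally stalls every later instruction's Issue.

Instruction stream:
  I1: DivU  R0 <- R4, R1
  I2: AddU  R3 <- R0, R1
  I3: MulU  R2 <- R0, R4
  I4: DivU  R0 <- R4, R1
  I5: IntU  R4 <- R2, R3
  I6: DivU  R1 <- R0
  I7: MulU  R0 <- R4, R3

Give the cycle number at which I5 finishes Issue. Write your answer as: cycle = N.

1) issue 1, read 2, done 9, write 10
2) issue 2, read 11, done 13, write 14  <RAW R0: wait I1 write@10>
3) issue 3, read 11, done 14, write 15  <RAW R0: wait I1 write@10>
4) issue 11, read 12, done 19, write 20  <struct: DivU busy until I1 writes@10>
5) issue 12, read 16, done 17, write 18  <RAW R2: wait I3 write@15>
6) issue 21, read 22, done 29, write 30  <struct: DivU busy until I4 writes@20>
7) issue 22, read 23, done 26, write 27

cycle = 12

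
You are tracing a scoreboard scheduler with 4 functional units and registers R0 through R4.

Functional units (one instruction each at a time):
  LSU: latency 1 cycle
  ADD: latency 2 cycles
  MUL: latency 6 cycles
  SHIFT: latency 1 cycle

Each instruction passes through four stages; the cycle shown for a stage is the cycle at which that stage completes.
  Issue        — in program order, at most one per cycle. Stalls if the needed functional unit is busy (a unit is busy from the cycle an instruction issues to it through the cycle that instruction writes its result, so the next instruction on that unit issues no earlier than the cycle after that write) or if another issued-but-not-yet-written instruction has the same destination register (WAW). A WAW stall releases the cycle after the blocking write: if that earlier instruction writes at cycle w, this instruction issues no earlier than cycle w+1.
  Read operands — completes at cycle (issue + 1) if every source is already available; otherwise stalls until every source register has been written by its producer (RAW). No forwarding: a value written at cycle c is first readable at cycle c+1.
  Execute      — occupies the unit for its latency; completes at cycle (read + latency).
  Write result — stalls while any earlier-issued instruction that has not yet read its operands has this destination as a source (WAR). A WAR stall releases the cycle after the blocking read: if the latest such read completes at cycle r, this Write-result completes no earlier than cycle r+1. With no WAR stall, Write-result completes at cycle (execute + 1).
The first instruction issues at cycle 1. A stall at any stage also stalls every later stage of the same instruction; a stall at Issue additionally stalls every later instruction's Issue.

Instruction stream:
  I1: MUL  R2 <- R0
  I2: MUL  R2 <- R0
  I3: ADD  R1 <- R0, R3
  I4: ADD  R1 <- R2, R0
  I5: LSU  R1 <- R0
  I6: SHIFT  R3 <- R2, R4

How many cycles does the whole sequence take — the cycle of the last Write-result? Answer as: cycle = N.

cycle = 27

  I1 | 1 | 2 | 8 | 9
  I2 | 10 | 11 | 17 | 18   struct: MUL busy until I1 writes@9
  I3 | 11 | 12 | 14 | 15
  I4 | 16 | 19 | 21 | 22   struct: ADD busy until I3 writes@15 · RAW R2: wait I2 write@18
  I5 | 23 | 24 | 25 | 26   WAW R1: wait I4 write@22
  I6 | 24 | 25 | 26 | 27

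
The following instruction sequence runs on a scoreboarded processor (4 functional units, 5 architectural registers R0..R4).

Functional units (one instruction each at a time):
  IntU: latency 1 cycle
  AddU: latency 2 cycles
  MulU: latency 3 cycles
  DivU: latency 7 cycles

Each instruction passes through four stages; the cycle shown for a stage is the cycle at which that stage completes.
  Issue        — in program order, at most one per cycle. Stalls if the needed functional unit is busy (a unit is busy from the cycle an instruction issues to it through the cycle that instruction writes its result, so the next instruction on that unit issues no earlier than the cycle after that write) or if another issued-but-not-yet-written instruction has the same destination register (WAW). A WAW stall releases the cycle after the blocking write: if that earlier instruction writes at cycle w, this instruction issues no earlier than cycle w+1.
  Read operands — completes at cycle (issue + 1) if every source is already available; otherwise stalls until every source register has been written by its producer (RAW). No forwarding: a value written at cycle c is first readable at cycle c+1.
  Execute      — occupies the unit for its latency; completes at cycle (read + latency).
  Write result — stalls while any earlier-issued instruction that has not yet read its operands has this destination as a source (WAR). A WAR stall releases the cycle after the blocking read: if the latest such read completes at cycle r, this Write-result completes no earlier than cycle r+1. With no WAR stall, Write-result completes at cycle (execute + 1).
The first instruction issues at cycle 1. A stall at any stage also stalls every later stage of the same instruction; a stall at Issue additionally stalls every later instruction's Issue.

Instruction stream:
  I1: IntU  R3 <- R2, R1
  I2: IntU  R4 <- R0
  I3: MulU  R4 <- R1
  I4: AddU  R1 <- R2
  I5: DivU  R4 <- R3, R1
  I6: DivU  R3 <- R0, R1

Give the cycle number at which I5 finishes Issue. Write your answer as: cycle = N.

c1: I1 dispatched to IntU
c2: I1 operands ready
c3: I1 complete
c4: R3←I1
c5: I2 dispatched to IntU
c6: I2 operands ready
c7: I2 complete
c8: R4←I2
c9: I3 dispatched to MulU
c10: I3 operands ready | I4 dispatched to AddU
c11: I4 operands ready
c13: I3 complete | I4 complete
c14: R4←I3 | R1←I4
c15: I5 dispatched to DivU
c16: I5 operands ready
c23: I5 complete
c24: R4←I5
c25: I6 dispatched to DivU
c26: I6 operands ready
c33: I6 complete
c34: R3←I6

cycle = 15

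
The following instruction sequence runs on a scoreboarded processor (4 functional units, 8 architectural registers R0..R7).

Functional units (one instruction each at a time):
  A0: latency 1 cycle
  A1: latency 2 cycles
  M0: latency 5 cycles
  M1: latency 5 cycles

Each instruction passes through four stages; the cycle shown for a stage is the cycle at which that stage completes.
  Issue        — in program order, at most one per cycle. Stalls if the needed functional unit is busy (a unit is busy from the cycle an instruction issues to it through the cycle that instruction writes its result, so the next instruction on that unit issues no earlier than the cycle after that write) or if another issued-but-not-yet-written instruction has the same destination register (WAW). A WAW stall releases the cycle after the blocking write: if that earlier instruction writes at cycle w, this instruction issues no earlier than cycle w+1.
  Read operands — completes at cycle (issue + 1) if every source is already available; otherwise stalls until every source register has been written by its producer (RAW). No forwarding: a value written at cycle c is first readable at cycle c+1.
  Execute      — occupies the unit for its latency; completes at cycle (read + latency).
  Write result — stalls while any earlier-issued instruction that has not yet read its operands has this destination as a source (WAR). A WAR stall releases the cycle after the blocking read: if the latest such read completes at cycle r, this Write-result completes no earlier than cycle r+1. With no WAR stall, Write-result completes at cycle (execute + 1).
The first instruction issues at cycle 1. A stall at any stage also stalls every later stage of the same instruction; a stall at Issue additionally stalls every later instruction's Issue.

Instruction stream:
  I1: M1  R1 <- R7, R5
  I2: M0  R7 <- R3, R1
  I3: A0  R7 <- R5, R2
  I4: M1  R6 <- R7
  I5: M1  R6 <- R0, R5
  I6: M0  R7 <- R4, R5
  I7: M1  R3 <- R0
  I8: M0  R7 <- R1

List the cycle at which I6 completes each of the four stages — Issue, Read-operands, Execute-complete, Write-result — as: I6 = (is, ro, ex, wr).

I6 = (28, 29, 34, 35)

1) issue 1, read 2, done 7, write 8
2) issue 2, read 9, done 14, write 15  <RAW R1: wait I1 write@8>
3) issue 16, read 17, done 18, write 19  <WAW R7: wait I2 write@15>
4) issue 17, read 20, done 25, write 26  <RAW R7: wait I3 write@19>
5) issue 27, read 28, done 33, write 34  <struct: M1 busy until I4 writes@26>
6) issue 28, read 29, done 34, write 35
7) issue 35, read 36, done 41, write 42  <struct: M1 busy until I5 writes@34>
8) issue 36, read 37, done 42, write 43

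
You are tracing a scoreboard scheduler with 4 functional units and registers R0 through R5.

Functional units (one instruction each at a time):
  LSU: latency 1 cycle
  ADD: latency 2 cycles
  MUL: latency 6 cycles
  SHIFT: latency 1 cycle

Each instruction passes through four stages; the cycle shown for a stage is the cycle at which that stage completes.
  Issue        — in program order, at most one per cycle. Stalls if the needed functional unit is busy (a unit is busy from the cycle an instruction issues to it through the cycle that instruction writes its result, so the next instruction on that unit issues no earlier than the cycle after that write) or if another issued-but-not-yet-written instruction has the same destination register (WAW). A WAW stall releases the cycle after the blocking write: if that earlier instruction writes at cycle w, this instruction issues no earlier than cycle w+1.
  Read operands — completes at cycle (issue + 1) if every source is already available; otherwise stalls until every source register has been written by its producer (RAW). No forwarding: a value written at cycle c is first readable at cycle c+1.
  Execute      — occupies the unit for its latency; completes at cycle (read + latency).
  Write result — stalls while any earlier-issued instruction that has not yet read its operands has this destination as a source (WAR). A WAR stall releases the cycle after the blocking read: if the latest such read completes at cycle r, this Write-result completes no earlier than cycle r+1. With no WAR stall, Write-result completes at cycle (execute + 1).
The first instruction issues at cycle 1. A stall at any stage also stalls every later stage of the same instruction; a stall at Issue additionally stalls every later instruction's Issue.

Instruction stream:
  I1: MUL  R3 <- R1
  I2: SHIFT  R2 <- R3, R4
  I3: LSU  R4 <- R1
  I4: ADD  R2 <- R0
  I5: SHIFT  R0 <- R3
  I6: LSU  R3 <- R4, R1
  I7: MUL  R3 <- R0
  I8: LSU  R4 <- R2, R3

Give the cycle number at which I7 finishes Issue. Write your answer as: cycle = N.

I1 -> (1, 2, 8, 9)
I2 -> (2, 10, 11, 12)  // RAW R3: wait I1 write@9
I3 -> (3, 4, 5, 11)  // WAR R4: wait I2 read@10
I4 -> (13, 14, 16, 17)  // WAW R2: wait I2 write@12
I5 -> (14, 15, 16, 17)
I6 -> (15, 16, 17, 18)
I7 -> (19, 20, 26, 27)  // WAW R3: wait I6 write@18
I8 -> (20, 28, 29, 30)  // RAW R3: wait I7 write@27

cycle = 19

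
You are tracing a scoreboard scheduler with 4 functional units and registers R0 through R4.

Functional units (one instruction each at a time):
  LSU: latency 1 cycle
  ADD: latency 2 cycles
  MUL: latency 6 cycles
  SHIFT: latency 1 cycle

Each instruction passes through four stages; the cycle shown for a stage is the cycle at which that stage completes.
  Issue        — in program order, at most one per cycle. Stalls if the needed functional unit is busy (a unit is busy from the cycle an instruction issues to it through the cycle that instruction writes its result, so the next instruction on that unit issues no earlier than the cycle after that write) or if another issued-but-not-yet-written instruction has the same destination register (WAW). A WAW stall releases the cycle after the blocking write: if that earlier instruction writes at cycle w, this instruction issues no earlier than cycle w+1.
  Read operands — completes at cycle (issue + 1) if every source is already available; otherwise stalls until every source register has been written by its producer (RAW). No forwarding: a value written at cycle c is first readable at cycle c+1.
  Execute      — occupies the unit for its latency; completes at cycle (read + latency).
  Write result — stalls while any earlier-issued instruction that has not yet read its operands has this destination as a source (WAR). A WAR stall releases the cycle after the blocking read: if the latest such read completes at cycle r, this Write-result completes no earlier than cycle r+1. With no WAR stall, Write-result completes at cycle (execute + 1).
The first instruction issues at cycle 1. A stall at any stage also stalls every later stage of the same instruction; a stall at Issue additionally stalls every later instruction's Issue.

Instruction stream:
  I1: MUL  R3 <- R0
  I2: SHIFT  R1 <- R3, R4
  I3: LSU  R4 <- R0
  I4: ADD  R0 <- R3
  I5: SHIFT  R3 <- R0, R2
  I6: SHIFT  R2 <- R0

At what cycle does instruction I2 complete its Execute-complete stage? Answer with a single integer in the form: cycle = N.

cycle = 11

cycle 1: I1 dispatched to MUL
cycle 2: I1 operands ready, I2 dispatched to SHIFT
cycle 3: I3 dispatched to LSU
cycle 4: I3 operands ready, I4 dispatched to ADD
cycle 5: I3 complete
cycle 8: I1 complete
cycle 9: R3←I1
cycle 10: I2 operands ready, I4 operands ready
cycle 11: I2 complete, R4←I3
cycle 12: R1←I2, I4 complete
cycle 13: R0←I4, I5 dispatched to SHIFT
cycle 14: I5 operands ready
cycle 15: I5 complete
cycle 16: R3←I5
cycle 17: I6 dispatched to SHIFT
cycle 18: I6 operands ready
cycle 19: I6 complete
cycle 20: R2←I6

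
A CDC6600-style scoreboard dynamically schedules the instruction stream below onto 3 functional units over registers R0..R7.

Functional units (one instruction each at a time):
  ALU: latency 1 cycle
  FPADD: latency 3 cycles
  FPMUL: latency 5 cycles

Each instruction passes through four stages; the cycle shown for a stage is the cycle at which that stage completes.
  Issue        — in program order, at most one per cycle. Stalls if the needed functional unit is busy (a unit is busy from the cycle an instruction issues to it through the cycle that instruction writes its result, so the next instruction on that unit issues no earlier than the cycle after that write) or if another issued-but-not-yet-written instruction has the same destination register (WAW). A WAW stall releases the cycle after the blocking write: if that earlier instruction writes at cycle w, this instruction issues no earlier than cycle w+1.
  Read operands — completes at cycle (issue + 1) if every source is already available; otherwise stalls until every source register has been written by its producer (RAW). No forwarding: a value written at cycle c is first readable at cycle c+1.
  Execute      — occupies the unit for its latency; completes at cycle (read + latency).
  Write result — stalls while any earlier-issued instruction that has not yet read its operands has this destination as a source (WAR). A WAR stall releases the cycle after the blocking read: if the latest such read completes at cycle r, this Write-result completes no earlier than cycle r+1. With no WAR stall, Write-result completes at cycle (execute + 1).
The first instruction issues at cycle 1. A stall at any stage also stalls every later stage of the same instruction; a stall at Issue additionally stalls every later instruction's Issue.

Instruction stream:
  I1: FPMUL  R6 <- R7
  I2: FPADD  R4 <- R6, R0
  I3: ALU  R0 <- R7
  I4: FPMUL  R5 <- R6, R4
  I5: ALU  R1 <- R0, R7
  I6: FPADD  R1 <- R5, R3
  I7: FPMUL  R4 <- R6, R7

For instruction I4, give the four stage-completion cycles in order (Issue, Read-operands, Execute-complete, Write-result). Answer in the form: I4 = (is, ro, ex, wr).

t=1  I1 issues→FPMUL
t=2  I1 reads | I2 issues→FPADD
t=3  I3 issues→ALU
t=4  I3 reads
t=5  I3 exec-done
t=7  I1 exec-done
t=8  I1 writes R6
t=9  I2 reads | I4 issues→FPMUL
t=10  I3 writes R0
t=11  I5 issues→ALU
t=12  I2 exec-done | I5 reads
t=13  I2 writes R4 | I5 exec-done
t=14  I4 reads | I5 writes R1
t=15  I6 issues→FPADD
t=19  I4 exec-done
t=20  I4 writes R5
t=21  I6 reads | I7 issues→FPMUL
t=22  I7 reads
t=24  I6 exec-done
t=25  I6 writes R1
t=27  I7 exec-done
t=28  I7 writes R4

I4 = (9, 14, 19, 20)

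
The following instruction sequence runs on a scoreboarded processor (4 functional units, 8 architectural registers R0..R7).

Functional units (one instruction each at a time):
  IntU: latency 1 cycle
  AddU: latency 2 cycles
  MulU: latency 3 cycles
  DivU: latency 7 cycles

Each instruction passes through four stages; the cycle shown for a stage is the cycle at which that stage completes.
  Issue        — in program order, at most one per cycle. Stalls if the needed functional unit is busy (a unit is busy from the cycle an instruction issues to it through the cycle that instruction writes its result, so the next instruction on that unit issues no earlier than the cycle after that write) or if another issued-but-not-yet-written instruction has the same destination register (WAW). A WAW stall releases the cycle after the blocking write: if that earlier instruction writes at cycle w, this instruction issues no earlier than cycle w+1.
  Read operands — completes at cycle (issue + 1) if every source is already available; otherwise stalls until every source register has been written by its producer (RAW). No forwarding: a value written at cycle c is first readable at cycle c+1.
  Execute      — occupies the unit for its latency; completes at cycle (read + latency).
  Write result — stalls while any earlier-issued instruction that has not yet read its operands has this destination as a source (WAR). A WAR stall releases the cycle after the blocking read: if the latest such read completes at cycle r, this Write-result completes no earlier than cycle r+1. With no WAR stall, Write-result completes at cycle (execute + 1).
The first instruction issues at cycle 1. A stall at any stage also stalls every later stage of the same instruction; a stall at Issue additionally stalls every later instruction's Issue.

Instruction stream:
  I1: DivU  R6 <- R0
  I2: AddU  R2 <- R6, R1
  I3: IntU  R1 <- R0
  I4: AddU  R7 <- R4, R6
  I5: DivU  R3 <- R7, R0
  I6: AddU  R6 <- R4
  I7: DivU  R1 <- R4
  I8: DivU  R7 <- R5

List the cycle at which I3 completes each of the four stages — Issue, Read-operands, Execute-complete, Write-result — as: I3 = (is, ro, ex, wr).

I3 = (3, 4, 5, 12)

t=1  I1→DivU
t=2  I1 RO, I2→AddU
t=3  I3→IntU
t=4  I3 RO
t=5  I3 EX
t=9  I1 EX
t=10  I1 WR R6
t=11  I2 RO
t=12  I3 WR R1
t=13  I2 EX
t=14  I2 WR R2
t=15  I4→AddU
t=16  I4 RO, I5→DivU
t=18  I4 EX
t=19  I4 WR R7
t=20  I5 RO, I6→AddU
t=21  I6 RO
t=23  I6 EX
t=24  I6 WR R6
t=27  I5 EX
t=28  I5 WR R3
t=29  I7→DivU
t=30  I7 RO
t=37  I7 EX
t=38  I7 WR R1
t=39  I8→DivU
t=40  I8 RO
t=47  I8 EX
t=48  I8 WR R7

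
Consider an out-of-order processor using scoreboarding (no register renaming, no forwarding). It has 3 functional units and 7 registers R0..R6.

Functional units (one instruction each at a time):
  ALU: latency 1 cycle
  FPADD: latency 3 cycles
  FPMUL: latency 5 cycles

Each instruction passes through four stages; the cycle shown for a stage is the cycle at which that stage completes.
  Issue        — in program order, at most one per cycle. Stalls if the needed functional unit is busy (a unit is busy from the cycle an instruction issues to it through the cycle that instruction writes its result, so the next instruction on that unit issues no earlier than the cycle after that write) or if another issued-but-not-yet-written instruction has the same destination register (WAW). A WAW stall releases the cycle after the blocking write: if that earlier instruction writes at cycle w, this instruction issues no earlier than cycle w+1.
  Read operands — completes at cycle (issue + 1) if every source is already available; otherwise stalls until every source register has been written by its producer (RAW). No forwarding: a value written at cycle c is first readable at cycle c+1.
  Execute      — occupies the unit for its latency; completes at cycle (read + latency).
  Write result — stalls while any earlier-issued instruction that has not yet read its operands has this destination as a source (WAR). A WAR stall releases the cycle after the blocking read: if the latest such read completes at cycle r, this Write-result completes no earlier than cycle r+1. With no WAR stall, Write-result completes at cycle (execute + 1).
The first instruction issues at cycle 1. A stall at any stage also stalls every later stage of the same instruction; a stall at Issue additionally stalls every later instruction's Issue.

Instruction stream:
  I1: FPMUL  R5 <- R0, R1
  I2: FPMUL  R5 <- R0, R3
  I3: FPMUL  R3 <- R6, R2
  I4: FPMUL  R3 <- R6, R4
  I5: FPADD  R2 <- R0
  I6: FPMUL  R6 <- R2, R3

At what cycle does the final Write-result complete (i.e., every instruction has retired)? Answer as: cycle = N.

[I1] 1/2/7/8
[I2] 9/10/15/16  (struct: FPMUL busy until I1 writes@8)
[I3] 17/18/23/24  (struct: FPMUL busy until I2 writes@16)
[I4] 25/26/31/32  (struct: FPMUL busy until I3 writes@24)
[I5] 26/27/30/31
[I6] 33/34/39/40  (struct: FPMUL busy until I4 writes@32)

cycle = 40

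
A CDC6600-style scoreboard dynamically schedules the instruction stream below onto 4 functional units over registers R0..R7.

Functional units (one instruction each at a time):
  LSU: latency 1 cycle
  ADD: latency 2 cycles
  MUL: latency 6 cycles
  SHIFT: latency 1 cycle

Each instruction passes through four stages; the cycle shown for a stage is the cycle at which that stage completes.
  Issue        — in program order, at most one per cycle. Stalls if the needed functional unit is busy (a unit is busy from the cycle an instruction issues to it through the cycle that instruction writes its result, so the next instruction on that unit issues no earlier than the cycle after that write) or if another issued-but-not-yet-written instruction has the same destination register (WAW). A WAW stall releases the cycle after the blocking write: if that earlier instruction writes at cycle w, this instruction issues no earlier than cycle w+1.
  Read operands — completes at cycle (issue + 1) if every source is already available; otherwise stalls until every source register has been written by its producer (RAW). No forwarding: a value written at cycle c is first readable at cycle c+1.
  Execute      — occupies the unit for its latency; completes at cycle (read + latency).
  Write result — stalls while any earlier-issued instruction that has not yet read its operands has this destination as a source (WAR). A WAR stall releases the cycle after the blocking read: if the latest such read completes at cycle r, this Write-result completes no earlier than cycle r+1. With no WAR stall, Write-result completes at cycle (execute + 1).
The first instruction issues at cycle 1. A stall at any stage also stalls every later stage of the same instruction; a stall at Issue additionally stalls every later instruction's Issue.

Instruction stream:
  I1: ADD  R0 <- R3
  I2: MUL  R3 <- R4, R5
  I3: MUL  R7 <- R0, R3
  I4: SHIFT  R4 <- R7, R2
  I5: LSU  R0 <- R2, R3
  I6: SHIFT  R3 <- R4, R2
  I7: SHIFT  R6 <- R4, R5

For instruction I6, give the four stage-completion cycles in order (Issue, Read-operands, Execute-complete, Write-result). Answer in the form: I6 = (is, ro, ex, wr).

I1: IS=1 RO=2 EX=4 WR=5
I2: IS=2 RO=3 EX=9 WR=10
I3: IS=11 RO=12 EX=18 WR=19  [struct: MUL busy until I2 writes@10]
I4: IS=12 RO=20 EX=21 WR=22  [RAW R7: wait I3 write@19]
I5: IS=13 RO=14 EX=15 WR=16
I6: IS=23 RO=24 EX=25 WR=26  [struct: SHIFT busy until I4 writes@22]
I7: IS=27 RO=28 EX=29 WR=30  [struct: SHIFT busy until I6 writes@26]

I6 = (23, 24, 25, 26)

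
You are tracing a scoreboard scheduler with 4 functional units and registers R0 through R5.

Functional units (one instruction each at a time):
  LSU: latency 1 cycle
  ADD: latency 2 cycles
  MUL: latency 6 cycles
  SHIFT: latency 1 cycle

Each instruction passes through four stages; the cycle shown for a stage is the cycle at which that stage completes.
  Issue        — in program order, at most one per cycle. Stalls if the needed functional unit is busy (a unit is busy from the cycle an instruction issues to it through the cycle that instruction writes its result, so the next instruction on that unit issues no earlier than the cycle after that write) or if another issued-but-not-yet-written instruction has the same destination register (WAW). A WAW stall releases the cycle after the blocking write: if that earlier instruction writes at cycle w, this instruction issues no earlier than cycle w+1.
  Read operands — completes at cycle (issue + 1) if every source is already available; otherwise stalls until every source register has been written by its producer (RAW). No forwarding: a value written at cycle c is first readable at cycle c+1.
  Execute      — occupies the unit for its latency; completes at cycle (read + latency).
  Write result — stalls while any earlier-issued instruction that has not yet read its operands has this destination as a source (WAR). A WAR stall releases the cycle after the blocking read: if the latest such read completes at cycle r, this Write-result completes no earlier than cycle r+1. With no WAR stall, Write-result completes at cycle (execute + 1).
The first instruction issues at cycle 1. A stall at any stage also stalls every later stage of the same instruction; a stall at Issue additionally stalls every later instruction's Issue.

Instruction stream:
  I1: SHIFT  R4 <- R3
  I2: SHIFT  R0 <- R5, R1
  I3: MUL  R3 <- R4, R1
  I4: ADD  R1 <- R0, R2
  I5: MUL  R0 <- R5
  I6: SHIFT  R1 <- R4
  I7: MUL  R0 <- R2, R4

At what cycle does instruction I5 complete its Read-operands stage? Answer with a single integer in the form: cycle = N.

cycle = 16

c1: I1 issues→SHIFT
c2: I1 reads
c3: I1 exec-done
c4: I1 writes R4
c5: I2 issues→SHIFT
c6: I2 reads · I3 issues→MUL
c7: I2 exec-done · I3 reads · I4 issues→ADD
c8: I2 writes R0
c9: I4 reads
c11: I4 exec-done
c12: I4 writes R1
c13: I3 exec-done
c14: I3 writes R3
c15: I5 issues→MUL
c16: I5 reads · I6 issues→SHIFT
c17: I6 reads
c18: I6 exec-done
c19: I6 writes R1
c22: I5 exec-done
c23: I5 writes R0
c24: I7 issues→MUL
c25: I7 reads
c31: I7 exec-done
c32: I7 writes R0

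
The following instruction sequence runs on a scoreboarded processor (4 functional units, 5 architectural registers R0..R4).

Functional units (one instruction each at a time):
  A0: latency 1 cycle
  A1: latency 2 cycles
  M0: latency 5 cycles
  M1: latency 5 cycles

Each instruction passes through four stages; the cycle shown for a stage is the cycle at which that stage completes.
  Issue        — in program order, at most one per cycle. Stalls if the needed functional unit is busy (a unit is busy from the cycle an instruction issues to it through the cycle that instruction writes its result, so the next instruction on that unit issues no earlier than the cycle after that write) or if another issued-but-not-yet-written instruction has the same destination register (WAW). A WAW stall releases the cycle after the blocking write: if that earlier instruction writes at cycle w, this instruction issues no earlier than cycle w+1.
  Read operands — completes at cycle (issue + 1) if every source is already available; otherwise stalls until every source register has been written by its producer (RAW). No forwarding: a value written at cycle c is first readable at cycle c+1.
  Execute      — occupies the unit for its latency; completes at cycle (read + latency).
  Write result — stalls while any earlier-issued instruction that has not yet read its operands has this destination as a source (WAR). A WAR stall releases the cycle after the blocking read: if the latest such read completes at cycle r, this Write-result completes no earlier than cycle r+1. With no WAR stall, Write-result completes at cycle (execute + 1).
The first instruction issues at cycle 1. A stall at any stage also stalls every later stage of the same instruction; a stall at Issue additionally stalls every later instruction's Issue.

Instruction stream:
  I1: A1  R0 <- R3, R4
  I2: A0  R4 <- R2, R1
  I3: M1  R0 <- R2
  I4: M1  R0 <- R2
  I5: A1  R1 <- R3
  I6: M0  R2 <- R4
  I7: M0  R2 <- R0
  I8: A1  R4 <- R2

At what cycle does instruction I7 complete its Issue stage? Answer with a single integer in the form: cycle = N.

cycle = 24

t=1  I1 dispatched to A1
t=2  I1 operands ready; I2 dispatched to A0
t=3  I2 operands ready
t=4  I1 complete; I2 complete
t=5  R0←I1; R4←I2
t=6  I3 dispatched to M1
t=7  I3 operands ready
t=12  I3 complete
t=13  R0←I3
t=14  I4 dispatched to M1
t=15  I4 operands ready; I5 dispatched to A1
t=16  I5 operands ready; I6 dispatched to M0
t=17  I6 operands ready
t=18  I5 complete
t=19  R1←I5
t=20  I4 complete
t=21  R0←I4
t=22  I6 complete
t=23  R2←I6
t=24  I7 dispatched to M0
t=25  I7 operands ready; I8 dispatched to A1
t=30  I7 complete
t=31  R2←I7
t=32  I8 operands ready
t=34  I8 complete
t=35  R4←I8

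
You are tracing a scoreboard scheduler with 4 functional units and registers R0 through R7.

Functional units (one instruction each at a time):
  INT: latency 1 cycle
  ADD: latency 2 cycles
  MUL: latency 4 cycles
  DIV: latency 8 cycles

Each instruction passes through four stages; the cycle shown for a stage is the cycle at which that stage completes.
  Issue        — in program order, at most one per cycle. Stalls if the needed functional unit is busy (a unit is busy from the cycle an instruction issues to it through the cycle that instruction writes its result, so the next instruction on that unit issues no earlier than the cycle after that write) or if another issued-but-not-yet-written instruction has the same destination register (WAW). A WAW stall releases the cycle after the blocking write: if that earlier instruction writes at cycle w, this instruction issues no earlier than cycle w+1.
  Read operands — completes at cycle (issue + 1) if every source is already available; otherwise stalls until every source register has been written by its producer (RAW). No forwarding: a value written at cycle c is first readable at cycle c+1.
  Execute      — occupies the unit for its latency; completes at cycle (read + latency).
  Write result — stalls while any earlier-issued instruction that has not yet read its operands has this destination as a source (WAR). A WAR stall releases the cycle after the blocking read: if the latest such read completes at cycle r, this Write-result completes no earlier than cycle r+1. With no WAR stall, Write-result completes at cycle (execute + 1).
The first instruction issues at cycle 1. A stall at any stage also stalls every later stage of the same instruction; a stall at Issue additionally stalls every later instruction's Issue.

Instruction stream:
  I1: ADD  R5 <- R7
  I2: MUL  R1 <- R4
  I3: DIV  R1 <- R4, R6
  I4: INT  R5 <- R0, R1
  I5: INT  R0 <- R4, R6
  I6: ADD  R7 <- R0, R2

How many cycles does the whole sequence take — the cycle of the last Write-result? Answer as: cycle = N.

cycle = 30

[1] I1→ADD
[2] I1 RO; I2→MUL
[3] I2 RO
[4] I1 EX
[5] I1 WR R5
[7] I2 EX
[8] I2 WR R1
[9] I3→DIV
[10] I3 RO; I4→INT
[18] I3 EX
[19] I3 WR R1
[20] I4 RO
[21] I4 EX
[22] I4 WR R5
[23] I5→INT
[24] I5 RO; I6→ADD
[25] I5 EX
[26] I5 WR R0
[27] I6 RO
[29] I6 EX
[30] I6 WR R7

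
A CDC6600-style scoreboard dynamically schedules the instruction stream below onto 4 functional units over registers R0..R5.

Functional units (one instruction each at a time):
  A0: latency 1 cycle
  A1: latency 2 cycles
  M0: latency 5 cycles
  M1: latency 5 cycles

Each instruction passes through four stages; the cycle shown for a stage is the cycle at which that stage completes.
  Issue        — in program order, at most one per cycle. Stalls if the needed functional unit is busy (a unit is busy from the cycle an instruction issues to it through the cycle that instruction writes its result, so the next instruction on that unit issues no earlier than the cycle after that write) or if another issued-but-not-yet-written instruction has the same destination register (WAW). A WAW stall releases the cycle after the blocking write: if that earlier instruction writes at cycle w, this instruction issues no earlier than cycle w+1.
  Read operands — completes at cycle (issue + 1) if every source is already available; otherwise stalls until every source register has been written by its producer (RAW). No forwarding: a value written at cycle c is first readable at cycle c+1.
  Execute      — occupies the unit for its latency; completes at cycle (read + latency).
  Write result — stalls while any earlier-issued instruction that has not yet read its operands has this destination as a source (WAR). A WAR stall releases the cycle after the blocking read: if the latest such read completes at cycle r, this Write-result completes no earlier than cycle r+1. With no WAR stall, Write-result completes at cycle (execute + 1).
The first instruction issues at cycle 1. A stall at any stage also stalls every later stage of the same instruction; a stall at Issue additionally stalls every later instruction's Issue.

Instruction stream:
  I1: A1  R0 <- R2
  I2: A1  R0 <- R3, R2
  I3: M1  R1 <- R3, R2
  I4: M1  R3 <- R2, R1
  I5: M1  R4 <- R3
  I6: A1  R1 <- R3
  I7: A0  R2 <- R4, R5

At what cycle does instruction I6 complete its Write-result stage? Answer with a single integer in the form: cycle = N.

cycle = 28

  I1 | 1 | 2 | 4 | 5
  I2 | 6 | 7 | 9 | 10   struct: A1 busy until I1 writes@5
  I3 | 7 | 8 | 13 | 14
  I4 | 15 | 16 | 21 | 22   struct: M1 busy until I3 writes@14
  I5 | 23 | 24 | 29 | 30   struct: M1 busy until I4 writes@22
  I6 | 24 | 25 | 27 | 28
  I7 | 25 | 31 | 32 | 33   RAW R4: wait I5 write@30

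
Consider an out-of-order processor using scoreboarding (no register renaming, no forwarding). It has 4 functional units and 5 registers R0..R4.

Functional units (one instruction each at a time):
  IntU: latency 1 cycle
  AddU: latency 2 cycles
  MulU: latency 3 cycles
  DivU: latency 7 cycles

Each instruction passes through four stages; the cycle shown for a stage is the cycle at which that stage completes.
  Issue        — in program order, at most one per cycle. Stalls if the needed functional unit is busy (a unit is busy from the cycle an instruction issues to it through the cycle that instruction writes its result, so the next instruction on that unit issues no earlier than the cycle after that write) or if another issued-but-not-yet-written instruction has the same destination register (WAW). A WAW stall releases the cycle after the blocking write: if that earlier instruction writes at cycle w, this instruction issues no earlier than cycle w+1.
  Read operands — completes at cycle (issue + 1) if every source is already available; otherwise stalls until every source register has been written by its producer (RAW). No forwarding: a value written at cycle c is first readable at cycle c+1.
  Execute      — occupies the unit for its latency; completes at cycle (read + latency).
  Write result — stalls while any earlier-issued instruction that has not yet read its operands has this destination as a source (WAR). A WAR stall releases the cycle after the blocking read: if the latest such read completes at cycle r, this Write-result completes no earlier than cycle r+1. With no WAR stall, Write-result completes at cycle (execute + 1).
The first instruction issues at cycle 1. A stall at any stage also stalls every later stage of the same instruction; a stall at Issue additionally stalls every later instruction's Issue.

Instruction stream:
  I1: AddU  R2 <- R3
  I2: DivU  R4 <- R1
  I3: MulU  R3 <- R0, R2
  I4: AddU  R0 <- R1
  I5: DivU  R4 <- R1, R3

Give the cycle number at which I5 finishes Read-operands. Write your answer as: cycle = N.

1) issue 1, read 2, done 4, write 5
2) issue 2, read 3, done 10, write 11
3) issue 3, read 6, done 9, write 10  <RAW R2: wait I1 write@5>
4) issue 6, read 7, done 9, write 10  <struct: AddU busy until I1 writes@5>
5) issue 12, read 13, done 20, write 21  <struct: DivU busy until I2 writes@11>

cycle = 13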